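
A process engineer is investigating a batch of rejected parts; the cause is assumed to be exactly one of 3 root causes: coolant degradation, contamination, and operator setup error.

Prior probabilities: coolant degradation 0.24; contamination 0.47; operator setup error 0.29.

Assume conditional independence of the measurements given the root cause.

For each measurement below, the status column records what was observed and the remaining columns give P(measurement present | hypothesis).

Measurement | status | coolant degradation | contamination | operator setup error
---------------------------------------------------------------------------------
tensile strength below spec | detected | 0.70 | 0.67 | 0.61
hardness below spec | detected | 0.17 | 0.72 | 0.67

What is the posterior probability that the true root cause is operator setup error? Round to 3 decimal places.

By Bayes' rule with conditional independence, the unnormalized weight for each hypothesis is prior × ∏ likelihoods:
  coolant degradation: 0.24 × 0.70 × 0.17 = 0.02856
  contamination: 0.47 × 0.67 × 0.72 = 0.22673
  operator setup error: 0.29 × 0.61 × 0.67 = 0.11852
Normalizing constant Z = 0.02856 + 0.22673 + 0.11852 = 0.37381.
P(operator setup error | evidence) = 0.11852 / 0.37381 ≈ 0.317.

0.317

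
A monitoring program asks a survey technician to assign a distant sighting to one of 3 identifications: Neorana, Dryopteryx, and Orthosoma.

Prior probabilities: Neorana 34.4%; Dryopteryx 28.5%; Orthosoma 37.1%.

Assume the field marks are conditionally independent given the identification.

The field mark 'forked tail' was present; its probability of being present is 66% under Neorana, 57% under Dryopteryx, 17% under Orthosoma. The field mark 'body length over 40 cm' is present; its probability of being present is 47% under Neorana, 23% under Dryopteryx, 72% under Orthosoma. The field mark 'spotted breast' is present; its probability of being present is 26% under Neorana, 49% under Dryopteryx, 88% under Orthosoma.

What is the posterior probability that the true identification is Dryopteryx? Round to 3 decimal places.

0.213

Multiply each prior by the joint likelihood of the field mark pattern:
  Neorana: 0.344 × 0.66 × 0.47 × 0.26 = 0.027744
  Dryopteryx: 0.285 × 0.57 × 0.23 × 0.49 = 0.018308
  Orthosoma: 0.371 × 0.17 × 0.72 × 0.88 = 0.039961
The unnormalized weights sum to 0.086014.
P(Dryopteryx | evidence) = 0.018308 / 0.086014 ≈ 0.213.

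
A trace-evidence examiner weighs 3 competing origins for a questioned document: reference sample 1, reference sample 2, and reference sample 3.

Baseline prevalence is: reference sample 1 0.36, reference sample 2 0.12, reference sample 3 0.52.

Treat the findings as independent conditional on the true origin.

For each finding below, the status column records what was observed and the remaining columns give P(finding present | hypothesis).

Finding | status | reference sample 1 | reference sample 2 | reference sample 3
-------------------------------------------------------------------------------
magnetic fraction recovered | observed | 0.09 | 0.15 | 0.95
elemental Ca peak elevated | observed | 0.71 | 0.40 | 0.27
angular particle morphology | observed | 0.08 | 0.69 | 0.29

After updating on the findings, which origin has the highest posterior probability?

reference sample 3

Multiply each prior by the joint likelihood of the evidence pattern:
  reference sample 1: 0.36 × 0.09 × 0.71 × 0.08 = 0.0018403
  reference sample 2: 0.12 × 0.15 × 0.40 × 0.69 = 0.004968
  reference sample 3: 0.52 × 0.95 × 0.27 × 0.29 = 0.03868
Marginal likelihood of the evidence = 0.045489.
P(reference sample 1 | evidence) ≈ 0.0018403 / 0.045489 ≈ 0.040
P(reference sample 2 | evidence) ≈ 0.004968 / 0.045489 ≈ 0.109
P(reference sample 3 | evidence) ≈ 0.03868 / 0.045489 ≈ 0.850
The largest is 0.850, so reference sample 3 is most probable.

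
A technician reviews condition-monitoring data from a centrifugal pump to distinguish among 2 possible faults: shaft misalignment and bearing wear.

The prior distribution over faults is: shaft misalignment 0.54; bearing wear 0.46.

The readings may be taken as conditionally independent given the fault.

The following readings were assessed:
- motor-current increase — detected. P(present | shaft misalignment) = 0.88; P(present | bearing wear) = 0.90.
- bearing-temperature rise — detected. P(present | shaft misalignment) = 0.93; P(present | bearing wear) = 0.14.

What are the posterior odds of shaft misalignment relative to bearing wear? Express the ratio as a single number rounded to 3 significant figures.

7.62

Posterior odds equal prior odds times the likelihood ratio; only the two competing hypotheses matter.
  shaft misalignment: 0.54 × 0.88 × 0.93 = 0.44194
  bearing wear: 0.46 × 0.90 × 0.14 = 0.05796
Posterior odds = 0.44194 / 0.05796 ≈ 7.62.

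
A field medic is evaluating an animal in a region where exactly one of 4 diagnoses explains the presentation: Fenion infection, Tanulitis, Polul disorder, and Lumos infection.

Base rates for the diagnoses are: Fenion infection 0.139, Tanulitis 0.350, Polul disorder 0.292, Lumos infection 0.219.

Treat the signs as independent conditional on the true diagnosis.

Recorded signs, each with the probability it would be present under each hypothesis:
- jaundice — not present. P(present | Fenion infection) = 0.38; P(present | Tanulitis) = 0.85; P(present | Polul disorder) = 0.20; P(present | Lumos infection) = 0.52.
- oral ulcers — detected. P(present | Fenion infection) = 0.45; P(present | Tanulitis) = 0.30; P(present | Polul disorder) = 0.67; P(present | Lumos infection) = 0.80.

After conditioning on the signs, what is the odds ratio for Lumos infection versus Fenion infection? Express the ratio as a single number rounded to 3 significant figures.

2.17

Posterior odds equal prior odds times the likelihood ratio; only the two competing hypotheses matter (using 1 − P(present | H) for each absent sign).
  Lumos infection: 0.219 × (1 − 0.52) × 0.80 = 0.084096
  Fenion infection: 0.139 × (1 − 0.38) × 0.45 = 0.038781
Odds(Lumos infection : Fenion infection) = 0.084096 / 0.038781 ≈ 2.17.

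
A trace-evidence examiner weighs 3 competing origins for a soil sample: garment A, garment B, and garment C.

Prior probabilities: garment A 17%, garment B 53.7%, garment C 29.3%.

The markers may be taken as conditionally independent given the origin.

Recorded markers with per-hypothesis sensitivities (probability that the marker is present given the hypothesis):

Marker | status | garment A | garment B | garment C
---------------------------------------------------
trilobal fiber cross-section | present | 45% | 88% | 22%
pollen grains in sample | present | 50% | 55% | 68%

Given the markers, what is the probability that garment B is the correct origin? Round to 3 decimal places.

By Bayes' rule with conditional independence, the unnormalized weight for each hypothesis is prior × ∏ likelihoods:
  garment A: 0.170 × 0.45 × 0.50 = 0.03825
  garment B: 0.537 × 0.88 × 0.55 = 0.25991
  garment C: 0.293 × 0.22 × 0.68 = 0.043833
The unnormalized weights sum to 0.34199.
P(garment B | evidence) = 0.25991 / 0.34199 ≈ 0.760.

0.760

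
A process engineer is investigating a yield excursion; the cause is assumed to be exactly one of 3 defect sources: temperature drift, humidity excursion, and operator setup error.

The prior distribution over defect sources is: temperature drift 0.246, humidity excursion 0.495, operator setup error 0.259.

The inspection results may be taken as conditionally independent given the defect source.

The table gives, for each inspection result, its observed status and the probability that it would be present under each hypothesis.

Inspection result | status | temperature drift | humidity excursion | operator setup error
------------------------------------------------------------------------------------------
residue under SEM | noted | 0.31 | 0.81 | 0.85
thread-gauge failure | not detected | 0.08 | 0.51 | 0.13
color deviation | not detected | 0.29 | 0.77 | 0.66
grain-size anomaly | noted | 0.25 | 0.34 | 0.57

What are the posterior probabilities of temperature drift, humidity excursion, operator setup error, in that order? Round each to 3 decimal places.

0.192, 0.237, 0.572

By Bayes' rule with conditional independence, the unnormalized weight for each hypothesis is prior × ∏ likelihoods (using 1 − P(present | H) for each absent inspection result):
  temperature drift: 0.246 × 0.31 × (1 − 0.08) × (1 − 0.29) × 0.25 = 0.012453
  humidity excursion: 0.495 × 0.81 × (1 − 0.51) × (1 − 0.77) × 0.34 = 0.015364
  operator setup error: 0.259 × 0.85 × (1 − 0.13) × (1 − 0.66) × 0.57 = 0.037119
The unnormalized weights sum to 0.064935.
P(temperature drift | evidence) = 0.012453 / 0.064935 ≈ 0.192
P(humidity excursion | evidence) = 0.015364 / 0.064935 ≈ 0.237
P(operator setup error | evidence) = 0.037119 / 0.064935 ≈ 0.572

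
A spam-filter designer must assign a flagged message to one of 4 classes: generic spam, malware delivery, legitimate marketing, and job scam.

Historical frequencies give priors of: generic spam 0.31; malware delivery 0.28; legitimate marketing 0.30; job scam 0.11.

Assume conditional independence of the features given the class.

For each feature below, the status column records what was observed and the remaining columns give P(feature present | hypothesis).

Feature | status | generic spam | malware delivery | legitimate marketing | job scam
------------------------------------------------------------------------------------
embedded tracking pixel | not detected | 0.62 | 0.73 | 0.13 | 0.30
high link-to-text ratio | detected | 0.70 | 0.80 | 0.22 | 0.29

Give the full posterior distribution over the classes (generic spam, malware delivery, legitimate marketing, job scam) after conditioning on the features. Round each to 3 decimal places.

0.370, 0.272, 0.258, 0.100

For each hypothesis, the unnormalized posterior weight is prior × product of the feature likelihoods (using 1 − P(present | H) for each absent feature):
  generic spam: 0.31 × (1 − 0.62) × 0.70 = 0.08246
  malware delivery: 0.28 × (1 − 0.73) × 0.80 = 0.06048
  legitimate marketing: 0.30 × (1 − 0.13) × 0.22 = 0.05742
  job scam: 0.11 × (1 − 0.30) × 0.29 = 0.02233
The unnormalized weights sum to 0.22269.
P(generic spam | evidence) = 0.08246 / 0.22269 ≈ 0.370
P(malware delivery | evidence) = 0.06048 / 0.22269 ≈ 0.272
P(legitimate marketing | evidence) = 0.05742 / 0.22269 ≈ 0.258
P(job scam | evidence) = 0.02233 / 0.22269 ≈ 0.100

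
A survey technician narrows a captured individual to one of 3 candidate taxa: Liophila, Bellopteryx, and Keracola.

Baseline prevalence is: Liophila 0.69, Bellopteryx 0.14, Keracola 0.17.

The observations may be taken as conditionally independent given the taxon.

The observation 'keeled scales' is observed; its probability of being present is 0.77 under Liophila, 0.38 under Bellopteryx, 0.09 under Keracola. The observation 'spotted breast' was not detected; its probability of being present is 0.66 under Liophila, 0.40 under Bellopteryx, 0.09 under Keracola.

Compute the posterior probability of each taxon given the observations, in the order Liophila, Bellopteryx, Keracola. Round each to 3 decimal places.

0.798, 0.141, 0.061

Multiply each prior by the joint likelihood of the evidence pattern (using 1 − P(present | H) for each absent observation):
  Liophila: 0.69 × 0.77 × (1 − 0.66) = 0.18064
  Bellopteryx: 0.14 × 0.38 × (1 − 0.40) = 0.03192
  Keracola: 0.17 × 0.09 × (1 − 0.09) = 0.013923
The unnormalized weights sum to 0.22648.
P(Liophila | evidence) = 0.18064 / 0.22648 ≈ 0.798
P(Bellopteryx | evidence) = 0.03192 / 0.22648 ≈ 0.141
P(Keracola | evidence) = 0.013923 / 0.22648 ≈ 0.061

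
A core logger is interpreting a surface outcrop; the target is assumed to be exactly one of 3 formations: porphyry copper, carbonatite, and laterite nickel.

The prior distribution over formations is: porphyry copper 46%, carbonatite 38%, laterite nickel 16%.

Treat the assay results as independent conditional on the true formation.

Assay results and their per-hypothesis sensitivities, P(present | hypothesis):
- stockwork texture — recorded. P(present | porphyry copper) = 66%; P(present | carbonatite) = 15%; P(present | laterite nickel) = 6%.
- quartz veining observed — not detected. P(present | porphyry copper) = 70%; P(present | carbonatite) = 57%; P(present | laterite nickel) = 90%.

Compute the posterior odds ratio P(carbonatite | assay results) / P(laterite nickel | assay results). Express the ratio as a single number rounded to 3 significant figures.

25.5

The normalizing constant cancels in an odds ratio, so compute prior × likelihood for the two hypotheses only (using 1 − P(present | H) for each absent assay result):
  carbonatite: 0.38 × 0.15 × (1 − 0.57) = 0.02451
  laterite nickel: 0.16 × 0.06 × (1 − 0.90) = 0.00096
Posterior odds = 0.02451 / 0.00096 ≈ 25.5.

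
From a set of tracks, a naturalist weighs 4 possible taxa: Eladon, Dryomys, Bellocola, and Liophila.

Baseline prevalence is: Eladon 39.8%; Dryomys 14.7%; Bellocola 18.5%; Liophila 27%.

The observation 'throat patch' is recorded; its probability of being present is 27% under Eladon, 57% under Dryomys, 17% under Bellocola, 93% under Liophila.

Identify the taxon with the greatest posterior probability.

Multiply each prior by the likelihood of the observation:
  Eladon: 0.398 × 0.27 = 0.10746
  Dryomys: 0.147 × 0.57 = 0.08379
  Bellocola: 0.185 × 0.17 = 0.03145
  Liophila: 0.270 × 0.93 = 0.2511
Marginal likelihood of the evidence = 0.4738.
P(Eladon | evidence) ≈ 0.10746 / 0.4738 ≈ 0.227
P(Dryomys | evidence) ≈ 0.08379 / 0.4738 ≈ 0.177
P(Bellocola | evidence) ≈ 0.03145 / 0.4738 ≈ 0.066
P(Liophila | evidence) ≈ 0.2511 / 0.4738 ≈ 0.530
The largest is 0.530, so Liophila is most probable.

Liophila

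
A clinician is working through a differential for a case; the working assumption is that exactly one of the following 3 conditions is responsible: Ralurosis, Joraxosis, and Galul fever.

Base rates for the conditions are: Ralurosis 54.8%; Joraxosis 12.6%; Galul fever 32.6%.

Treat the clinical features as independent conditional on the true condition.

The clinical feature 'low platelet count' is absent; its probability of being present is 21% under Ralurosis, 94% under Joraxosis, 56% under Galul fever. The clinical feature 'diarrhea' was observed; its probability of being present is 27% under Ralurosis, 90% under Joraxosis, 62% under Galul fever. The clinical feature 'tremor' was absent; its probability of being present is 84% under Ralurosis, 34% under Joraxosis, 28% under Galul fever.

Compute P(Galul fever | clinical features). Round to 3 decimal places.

0.734

Multiply each prior by the joint likelihood of the clinical feature pattern (using 1 − P(present | H) for each absent clinical feature):
  Ralurosis: 0.548 × (1 − 0.21) × 0.27 × (1 − 0.84) = 0.018702
  Joraxosis: 0.126 × (1 − 0.94) × 0.90 × (1 − 0.34) = 0.0044906
  Galul fever: 0.326 × (1 − 0.56) × 0.62 × (1 − 0.28) = 0.064032
Normalizing constant Z = 0.018702 + 0.0044906 + 0.064032 = 0.087224.
P(Galul fever | evidence) = 0.064032 / 0.087224 ≈ 0.734.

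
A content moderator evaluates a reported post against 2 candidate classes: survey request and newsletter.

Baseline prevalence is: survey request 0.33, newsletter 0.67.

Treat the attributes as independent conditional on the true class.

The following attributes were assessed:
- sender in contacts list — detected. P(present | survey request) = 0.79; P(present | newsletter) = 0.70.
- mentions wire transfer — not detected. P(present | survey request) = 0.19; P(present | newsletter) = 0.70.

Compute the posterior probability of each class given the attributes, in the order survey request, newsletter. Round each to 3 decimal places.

Multiply each prior by the joint likelihood of the attribute pattern (using 1 − P(present | H) for each absent attribute):
  survey request: 0.33 × 0.79 × (1 − 0.19) = 0.21117
  newsletter: 0.67 × 0.70 × (1 − 0.70) = 0.1407
The unnormalized weights sum to 0.35187.
P(survey request | evidence) = 0.21117 / 0.35187 ≈ 0.600
P(newsletter | evidence) = 0.1407 / 0.35187 ≈ 0.400

0.600, 0.400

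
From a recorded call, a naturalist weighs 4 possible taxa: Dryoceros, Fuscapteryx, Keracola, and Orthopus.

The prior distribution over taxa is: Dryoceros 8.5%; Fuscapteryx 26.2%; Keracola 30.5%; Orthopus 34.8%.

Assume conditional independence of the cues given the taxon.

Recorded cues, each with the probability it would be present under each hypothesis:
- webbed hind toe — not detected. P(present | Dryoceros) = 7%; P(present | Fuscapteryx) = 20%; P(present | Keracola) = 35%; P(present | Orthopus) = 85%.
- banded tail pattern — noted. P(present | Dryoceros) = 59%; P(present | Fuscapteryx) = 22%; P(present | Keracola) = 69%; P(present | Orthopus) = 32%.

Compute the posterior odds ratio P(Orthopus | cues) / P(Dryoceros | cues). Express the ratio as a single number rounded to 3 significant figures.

Posterior odds equal prior odds times the likelihood ratio; only the two competing hypotheses matter (using 1 − P(present | H) for each absent cue).
  Orthopus: 0.348 × (1 − 0.85) × 0.32 = 0.016704
  Dryoceros: 0.085 × (1 − 0.07) × 0.59 = 0.046639
Odds(Orthopus : Dryoceros) = 0.016704 / 0.046639 ≈ 0.358.

0.358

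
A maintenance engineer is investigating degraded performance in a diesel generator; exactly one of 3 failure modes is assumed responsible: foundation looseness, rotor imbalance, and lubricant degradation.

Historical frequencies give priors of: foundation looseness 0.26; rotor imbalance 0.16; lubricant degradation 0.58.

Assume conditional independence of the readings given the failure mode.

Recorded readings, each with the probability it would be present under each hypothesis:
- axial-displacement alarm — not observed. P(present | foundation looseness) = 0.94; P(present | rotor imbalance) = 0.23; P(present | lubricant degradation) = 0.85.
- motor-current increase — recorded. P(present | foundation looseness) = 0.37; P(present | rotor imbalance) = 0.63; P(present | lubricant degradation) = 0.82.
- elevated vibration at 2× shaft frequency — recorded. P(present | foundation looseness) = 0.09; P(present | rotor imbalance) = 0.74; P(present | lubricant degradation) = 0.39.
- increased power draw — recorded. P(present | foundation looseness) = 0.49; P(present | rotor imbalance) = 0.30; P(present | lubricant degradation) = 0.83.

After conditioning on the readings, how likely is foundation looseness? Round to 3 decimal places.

0.006

For each hypothesis, the unnormalized posterior weight is prior × product of the reading likelihoods (using 1 − P(present | H) for each absent reading):
  foundation looseness: 0.26 × (1 − 0.94) × 0.37 × 0.09 × 0.49 = 0.00025455
  rotor imbalance: 0.16 × (1 − 0.23) × 0.63 × 0.74 × 0.30 = 0.017231
  lubricant degradation: 0.58 × (1 − 0.85) × 0.82 × 0.39 × 0.83 = 0.023093
Normalizing constant Z = 0.00025455 + 0.017231 + 0.023093 = 0.040578.
P(foundation looseness | evidence) = 0.00025455 / 0.040578 ≈ 0.006.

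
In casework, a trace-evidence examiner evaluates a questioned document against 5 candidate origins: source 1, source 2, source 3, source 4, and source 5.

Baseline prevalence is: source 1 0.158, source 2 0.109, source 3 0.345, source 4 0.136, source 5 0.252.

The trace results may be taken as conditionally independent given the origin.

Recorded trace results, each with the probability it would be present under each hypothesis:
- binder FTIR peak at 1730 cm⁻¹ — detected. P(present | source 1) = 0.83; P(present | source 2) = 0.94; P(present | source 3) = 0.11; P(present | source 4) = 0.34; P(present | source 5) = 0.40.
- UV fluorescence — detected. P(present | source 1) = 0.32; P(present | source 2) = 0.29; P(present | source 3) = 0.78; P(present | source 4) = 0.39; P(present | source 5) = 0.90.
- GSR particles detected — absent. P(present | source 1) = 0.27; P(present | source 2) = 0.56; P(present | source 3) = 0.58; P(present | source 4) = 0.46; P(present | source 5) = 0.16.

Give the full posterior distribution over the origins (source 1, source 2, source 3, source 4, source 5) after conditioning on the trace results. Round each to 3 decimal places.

0.216, 0.092, 0.088, 0.069, 0.536

By Bayes' rule with conditional independence, the unnormalized weight for each hypothesis is prior × ∏ likelihoods (using 1 − P(present | H) for each absent trace result):
  source 1: 0.158 × 0.83 × 0.32 × (1 − 0.27) = 0.030634
  source 2: 0.109 × 0.94 × 0.29 × (1 − 0.56) = 0.013074
  source 3: 0.345 × 0.11 × 0.78 × (1 − 0.58) = 0.012432
  source 4: 0.136 × 0.34 × 0.39 × (1 − 0.46) = 0.0097381
  source 5: 0.252 × 0.40 × 0.90 × (1 − 0.16) = 0.076205
The unnormalized weights sum to 0.14208.
P(source 1 | evidence) = 0.030634 / 0.14208 ≈ 0.216
P(source 2 | evidence) = 0.013074 / 0.14208 ≈ 0.092
P(source 3 | evidence) = 0.012432 / 0.14208 ≈ 0.088
P(source 4 | evidence) = 0.0097381 / 0.14208 ≈ 0.069
P(source 5 | evidence) = 0.076205 / 0.14208 ≈ 0.536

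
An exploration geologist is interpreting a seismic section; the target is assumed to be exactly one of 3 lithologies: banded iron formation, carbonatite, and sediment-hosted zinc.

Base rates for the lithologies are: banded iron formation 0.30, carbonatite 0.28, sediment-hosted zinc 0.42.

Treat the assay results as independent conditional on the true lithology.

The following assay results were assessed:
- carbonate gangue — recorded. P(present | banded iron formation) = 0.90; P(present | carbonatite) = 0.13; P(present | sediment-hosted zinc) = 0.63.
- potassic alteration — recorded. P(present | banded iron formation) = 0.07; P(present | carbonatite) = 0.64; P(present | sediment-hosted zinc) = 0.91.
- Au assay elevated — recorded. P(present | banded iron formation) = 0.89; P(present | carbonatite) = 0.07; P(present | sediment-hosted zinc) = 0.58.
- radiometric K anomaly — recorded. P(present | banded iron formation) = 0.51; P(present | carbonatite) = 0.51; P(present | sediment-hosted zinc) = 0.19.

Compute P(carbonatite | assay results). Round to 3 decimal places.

0.023

For each hypothesis, the unnormalized posterior weight is prior × product of the assay result likelihoods:
  banded iron formation: 0.30 × 0.90 × 0.07 × 0.89 × 0.51 = 0.0085787
  carbonatite: 0.28 × 0.13 × 0.64 × 0.07 × 0.51 = 0.00083167
  sediment-hosted zinc: 0.42 × 0.63 × 0.91 × 0.58 × 0.19 = 0.026535
Marginal likelihood of the evidence = 0.035945.
P(carbonatite | evidence) = 0.00083167 / 0.035945 ≈ 0.023.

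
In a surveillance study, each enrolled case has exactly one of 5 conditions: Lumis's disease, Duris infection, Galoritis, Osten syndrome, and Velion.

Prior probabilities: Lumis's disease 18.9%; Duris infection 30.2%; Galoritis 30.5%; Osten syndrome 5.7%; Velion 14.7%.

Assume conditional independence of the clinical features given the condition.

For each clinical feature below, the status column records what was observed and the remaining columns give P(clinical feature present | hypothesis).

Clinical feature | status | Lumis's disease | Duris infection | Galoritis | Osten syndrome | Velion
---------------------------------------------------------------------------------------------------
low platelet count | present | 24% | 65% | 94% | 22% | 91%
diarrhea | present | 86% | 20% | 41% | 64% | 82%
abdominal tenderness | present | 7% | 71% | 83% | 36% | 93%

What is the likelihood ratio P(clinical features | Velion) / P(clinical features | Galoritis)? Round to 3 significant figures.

Take the product of per-clinical feature likelihoods under each hypothesis, then divide.
  Velion: 0.91 × 0.82 × 0.93 = 0.69397
  Galoritis: 0.94 × 0.41 × 0.83 = 0.31988
Bayes factor = 0.69397 / 0.31988 ≈ 2.17

2.17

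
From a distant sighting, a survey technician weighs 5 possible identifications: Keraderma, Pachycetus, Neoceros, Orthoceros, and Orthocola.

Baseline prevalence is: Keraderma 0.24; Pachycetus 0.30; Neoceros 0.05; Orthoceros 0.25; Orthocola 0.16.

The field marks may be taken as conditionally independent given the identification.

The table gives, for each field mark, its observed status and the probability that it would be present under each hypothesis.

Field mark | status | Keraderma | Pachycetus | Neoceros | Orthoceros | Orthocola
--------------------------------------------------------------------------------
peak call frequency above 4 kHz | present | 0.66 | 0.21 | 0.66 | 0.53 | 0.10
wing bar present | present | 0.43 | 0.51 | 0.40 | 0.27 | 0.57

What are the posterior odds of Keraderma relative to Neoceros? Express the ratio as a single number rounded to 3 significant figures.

Unnormalized posterior weight (prior times the field mark likelihoods) for each of the two hypotheses:
  Keraderma: 0.24 × 0.66 × 0.43 = 0.068112
  Neoceros: 0.05 × 0.66 × 0.40 = 0.0132
Odds(Keraderma : Neoceros) = 0.068112 / 0.0132 ≈ 5.16.

5.16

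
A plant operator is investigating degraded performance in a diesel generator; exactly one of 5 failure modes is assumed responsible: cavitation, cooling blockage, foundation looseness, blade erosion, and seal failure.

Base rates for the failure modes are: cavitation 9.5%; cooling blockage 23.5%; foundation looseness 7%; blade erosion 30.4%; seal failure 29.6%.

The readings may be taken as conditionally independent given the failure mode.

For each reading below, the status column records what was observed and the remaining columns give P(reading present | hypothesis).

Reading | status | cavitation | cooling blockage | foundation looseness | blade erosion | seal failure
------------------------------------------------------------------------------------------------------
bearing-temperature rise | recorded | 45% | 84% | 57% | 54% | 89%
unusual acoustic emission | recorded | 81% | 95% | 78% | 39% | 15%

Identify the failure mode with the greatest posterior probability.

By Bayes' rule with conditional independence, the unnormalized weight for each hypothesis is prior × ∏ likelihoods:
  cavitation: 0.095 × 0.45 × 0.81 = 0.034628
  cooling blockage: 0.235 × 0.84 × 0.95 = 0.18753
  foundation looseness: 0.070 × 0.57 × 0.78 = 0.031122
  blade erosion: 0.304 × 0.54 × 0.39 = 0.064022
  seal failure: 0.296 × 0.89 × 0.15 = 0.039516
The unnormalized weights sum to 0.35682.
P(cavitation | evidence) ≈ 0.034628 / 0.35682 ≈ 0.097
P(cooling blockage | evidence) ≈ 0.18753 / 0.35682 ≈ 0.526
P(foundation looseness | evidence) ≈ 0.031122 / 0.35682 ≈ 0.087
P(blade erosion | evidence) ≈ 0.064022 / 0.35682 ≈ 0.179
P(seal failure | evidence) ≈ 0.039516 / 0.35682 ≈ 0.111
The largest is 0.526, so cooling blockage is most probable.

cooling blockage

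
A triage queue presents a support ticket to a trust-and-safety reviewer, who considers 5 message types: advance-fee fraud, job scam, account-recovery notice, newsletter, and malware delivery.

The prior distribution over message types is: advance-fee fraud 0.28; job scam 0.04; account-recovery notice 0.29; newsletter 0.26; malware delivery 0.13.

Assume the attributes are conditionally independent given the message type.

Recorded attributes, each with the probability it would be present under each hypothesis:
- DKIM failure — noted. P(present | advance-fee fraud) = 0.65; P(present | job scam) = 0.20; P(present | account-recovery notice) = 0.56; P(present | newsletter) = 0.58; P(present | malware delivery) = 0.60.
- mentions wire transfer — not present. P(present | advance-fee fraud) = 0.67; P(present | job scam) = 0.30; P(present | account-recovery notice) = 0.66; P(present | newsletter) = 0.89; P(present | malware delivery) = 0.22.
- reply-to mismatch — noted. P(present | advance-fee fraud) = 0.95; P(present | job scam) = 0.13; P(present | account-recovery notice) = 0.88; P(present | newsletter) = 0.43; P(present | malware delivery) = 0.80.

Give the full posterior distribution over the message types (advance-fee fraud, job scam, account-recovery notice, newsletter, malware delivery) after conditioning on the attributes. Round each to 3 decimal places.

0.352, 0.004, 0.300, 0.044, 0.300

Multiply each prior by the joint likelihood of the attribute pattern (using 1 − P(present | H) for each absent attribute):
  advance-fee fraud: 0.28 × 0.65 × (1 − 0.67) × 0.95 = 0.057057
  job scam: 0.04 × 0.20 × (1 − 0.30) × 0.13 = 0.000728
  account-recovery notice: 0.29 × 0.56 × (1 − 0.66) × 0.88 = 0.04859
  newsletter: 0.26 × 0.58 × (1 − 0.89) × 0.43 = 0.0071328
  malware delivery: 0.13 × 0.60 × (1 − 0.22) × 0.80 = 0.048672
Marginal likelihood of the evidence = 0.16218.
P(advance-fee fraud | evidence) = 0.057057 / 0.16218 ≈ 0.352
P(job scam | evidence) = 0.000728 / 0.16218 ≈ 0.004
P(account-recovery notice | evidence) = 0.04859 / 0.16218 ≈ 0.300
P(newsletter | evidence) = 0.0071328 / 0.16218 ≈ 0.044
P(malware delivery | evidence) = 0.048672 / 0.16218 ≈ 0.300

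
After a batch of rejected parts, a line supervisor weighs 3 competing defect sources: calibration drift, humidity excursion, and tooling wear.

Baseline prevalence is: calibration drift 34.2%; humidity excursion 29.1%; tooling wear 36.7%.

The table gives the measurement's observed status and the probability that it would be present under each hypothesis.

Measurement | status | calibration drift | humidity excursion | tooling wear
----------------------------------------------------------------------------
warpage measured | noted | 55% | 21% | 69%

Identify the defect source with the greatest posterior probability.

By Bayes' rule, the unnormalized weight for each hypothesis is prior × likelihood:
  calibration drift: 0.342 × 0.55 = 0.1881
  humidity excursion: 0.291 × 0.21 = 0.06111
  tooling wear: 0.367 × 0.69 = 0.25323
Marginal likelihood of the evidence = 0.50244.
P(calibration drift | evidence) ≈ 0.1881 / 0.50244 ≈ 0.374
P(humidity excursion | evidence) ≈ 0.06111 / 0.50244 ≈ 0.122
P(tooling wear | evidence) ≈ 0.25323 / 0.50244 ≈ 0.504
The largest is 0.504, so tooling wear is most probable.

tooling wear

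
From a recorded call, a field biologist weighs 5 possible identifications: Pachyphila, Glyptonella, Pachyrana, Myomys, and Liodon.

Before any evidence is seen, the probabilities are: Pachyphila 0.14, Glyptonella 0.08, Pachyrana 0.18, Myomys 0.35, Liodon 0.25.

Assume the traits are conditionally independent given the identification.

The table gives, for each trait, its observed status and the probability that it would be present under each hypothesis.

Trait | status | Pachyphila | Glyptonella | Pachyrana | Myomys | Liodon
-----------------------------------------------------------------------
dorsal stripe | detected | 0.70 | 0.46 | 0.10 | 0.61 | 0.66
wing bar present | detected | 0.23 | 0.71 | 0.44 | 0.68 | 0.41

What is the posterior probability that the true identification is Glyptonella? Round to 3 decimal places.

Multiply each prior by the joint likelihood of the trait pattern:
  Pachyphila: 0.14 × 0.70 × 0.23 = 0.02254
  Glyptonella: 0.08 × 0.46 × 0.71 = 0.026128
  Pachyrana: 0.18 × 0.10 × 0.44 = 0.00792
  Myomys: 0.35 × 0.61 × 0.68 = 0.14518
  Liodon: 0.25 × 0.66 × 0.41 = 0.06765
The unnormalized weights sum to 0.26942.
P(Glyptonella | evidence) = 0.026128 / 0.26942 ≈ 0.097.

0.097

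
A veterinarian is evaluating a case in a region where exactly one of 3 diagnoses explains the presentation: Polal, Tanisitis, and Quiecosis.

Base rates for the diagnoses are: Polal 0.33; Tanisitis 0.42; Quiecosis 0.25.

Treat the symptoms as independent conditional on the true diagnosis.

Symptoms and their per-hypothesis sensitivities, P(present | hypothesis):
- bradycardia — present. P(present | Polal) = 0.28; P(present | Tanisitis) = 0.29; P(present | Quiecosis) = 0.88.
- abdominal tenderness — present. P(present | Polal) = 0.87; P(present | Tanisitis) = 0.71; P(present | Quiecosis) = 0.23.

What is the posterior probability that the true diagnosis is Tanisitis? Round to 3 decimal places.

By Bayes' rule with conditional independence, the unnormalized weight for each hypothesis is prior × ∏ likelihoods:
  Polal: 0.33 × 0.28 × 0.87 = 0.080388
  Tanisitis: 0.42 × 0.29 × 0.71 = 0.086478
  Quiecosis: 0.25 × 0.88 × 0.23 = 0.0506
Marginal likelihood of the evidence = 0.21747.
P(Tanisitis | evidence) = 0.086478 / 0.21747 ≈ 0.398.

0.398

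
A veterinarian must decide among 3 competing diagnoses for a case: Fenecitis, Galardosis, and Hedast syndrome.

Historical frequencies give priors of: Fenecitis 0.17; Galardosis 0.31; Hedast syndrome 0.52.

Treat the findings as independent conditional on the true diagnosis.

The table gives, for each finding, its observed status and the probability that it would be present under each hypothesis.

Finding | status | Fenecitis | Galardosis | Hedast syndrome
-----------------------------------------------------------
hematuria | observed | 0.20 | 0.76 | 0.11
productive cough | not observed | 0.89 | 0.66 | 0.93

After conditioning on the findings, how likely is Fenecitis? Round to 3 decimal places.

0.043

For each hypothesis, the unnormalized posterior weight is prior × product of the finding likelihoods (using 1 − P(present | H) for each absent finding):
  Fenecitis: 0.17 × 0.20 × (1 − 0.89) = 0.00374
  Galardosis: 0.31 × 0.76 × (1 − 0.66) = 0.080104
  Hedast syndrome: 0.52 × 0.11 × (1 − 0.93) = 0.004004
Normalizing constant Z = 0.00374 + 0.080104 + 0.004004 = 0.087848.
P(Fenecitis | evidence) = 0.00374 / 0.087848 ≈ 0.043.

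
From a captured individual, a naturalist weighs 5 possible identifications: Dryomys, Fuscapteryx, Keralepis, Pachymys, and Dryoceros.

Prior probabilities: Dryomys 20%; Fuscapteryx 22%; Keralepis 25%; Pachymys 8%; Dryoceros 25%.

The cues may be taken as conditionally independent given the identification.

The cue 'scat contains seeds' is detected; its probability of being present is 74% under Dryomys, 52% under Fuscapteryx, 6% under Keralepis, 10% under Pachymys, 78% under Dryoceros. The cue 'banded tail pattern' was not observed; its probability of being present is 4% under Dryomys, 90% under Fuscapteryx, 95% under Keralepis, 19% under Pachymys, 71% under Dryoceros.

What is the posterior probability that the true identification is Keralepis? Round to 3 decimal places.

0.003

By Bayes' rule with conditional independence, the unnormalized weight for each hypothesis is prior × ∏ likelihoods (using 1 − P(present | H) for each absent cue):
  Dryomys: 0.20 × 0.74 × (1 − 0.04) = 0.14208
  Fuscapteryx: 0.22 × 0.52 × (1 − 0.90) = 0.01144
  Keralepis: 0.25 × 0.06 × (1 − 0.95) = 0.00075
  Pachymys: 0.08 × 0.10 × (1 − 0.19) = 0.00648
  Dryoceros: 0.25 × 0.78 × (1 − 0.71) = 0.05655
The unnormalized weights sum to 0.2173.
P(Keralepis | evidence) = 0.00075 / 0.2173 ≈ 0.003.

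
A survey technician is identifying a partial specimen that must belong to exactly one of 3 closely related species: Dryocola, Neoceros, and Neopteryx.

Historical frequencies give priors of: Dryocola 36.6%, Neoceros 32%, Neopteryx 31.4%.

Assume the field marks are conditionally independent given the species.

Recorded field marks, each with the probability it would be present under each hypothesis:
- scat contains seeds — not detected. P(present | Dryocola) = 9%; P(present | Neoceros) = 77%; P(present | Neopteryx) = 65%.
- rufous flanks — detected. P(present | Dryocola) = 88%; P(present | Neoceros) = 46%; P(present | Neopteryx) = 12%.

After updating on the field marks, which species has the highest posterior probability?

For each hypothesis, the unnormalized posterior weight is prior × product of the field mark likelihoods (using 1 − P(present | H) for each absent field mark):
  Dryocola: 0.366 × (1 − 0.09) × 0.88 = 0.29309
  Neoceros: 0.320 × (1 − 0.77) × 0.46 = 0.033856
  Neopteryx: 0.314 × (1 − 0.65) × 0.12 = 0.013188
The unnormalized weights sum to 0.34014.
P(Dryocola | evidence) ≈ 0.29309 / 0.34014 ≈ 0.862
P(Neoceros | evidence) ≈ 0.033856 / 0.34014 ≈ 0.100
P(Neopteryx | evidence) ≈ 0.013188 / 0.34014 ≈ 0.039
The largest is 0.862, so Dryocola is most probable.

Dryocola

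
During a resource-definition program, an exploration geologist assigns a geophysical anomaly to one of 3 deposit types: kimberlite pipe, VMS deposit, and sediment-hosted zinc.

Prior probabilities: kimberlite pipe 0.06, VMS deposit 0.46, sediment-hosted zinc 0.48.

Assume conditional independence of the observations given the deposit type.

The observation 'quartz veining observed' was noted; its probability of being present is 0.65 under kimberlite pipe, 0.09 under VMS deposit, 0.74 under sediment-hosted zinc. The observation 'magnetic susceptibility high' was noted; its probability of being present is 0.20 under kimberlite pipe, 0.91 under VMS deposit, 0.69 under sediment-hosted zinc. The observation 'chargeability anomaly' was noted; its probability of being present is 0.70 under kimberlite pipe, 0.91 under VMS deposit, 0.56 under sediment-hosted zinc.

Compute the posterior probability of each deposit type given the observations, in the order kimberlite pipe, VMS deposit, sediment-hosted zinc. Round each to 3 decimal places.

0.031, 0.194, 0.775

Multiply each prior by the joint likelihood of the evidence pattern:
  kimberlite pipe: 0.06 × 0.65 × 0.20 × 0.70 = 0.00546
  VMS deposit: 0.46 × 0.09 × 0.91 × 0.91 = 0.034283
  sediment-hosted zinc: 0.48 × 0.74 × 0.69 × 0.56 = 0.13725
The unnormalized weights sum to 0.17699.
P(kimberlite pipe | evidence) = 0.00546 / 0.17699 ≈ 0.031
P(VMS deposit | evidence) = 0.034283 / 0.17699 ≈ 0.194
P(sediment-hosted zinc | evidence) = 0.13725 / 0.17699 ≈ 0.775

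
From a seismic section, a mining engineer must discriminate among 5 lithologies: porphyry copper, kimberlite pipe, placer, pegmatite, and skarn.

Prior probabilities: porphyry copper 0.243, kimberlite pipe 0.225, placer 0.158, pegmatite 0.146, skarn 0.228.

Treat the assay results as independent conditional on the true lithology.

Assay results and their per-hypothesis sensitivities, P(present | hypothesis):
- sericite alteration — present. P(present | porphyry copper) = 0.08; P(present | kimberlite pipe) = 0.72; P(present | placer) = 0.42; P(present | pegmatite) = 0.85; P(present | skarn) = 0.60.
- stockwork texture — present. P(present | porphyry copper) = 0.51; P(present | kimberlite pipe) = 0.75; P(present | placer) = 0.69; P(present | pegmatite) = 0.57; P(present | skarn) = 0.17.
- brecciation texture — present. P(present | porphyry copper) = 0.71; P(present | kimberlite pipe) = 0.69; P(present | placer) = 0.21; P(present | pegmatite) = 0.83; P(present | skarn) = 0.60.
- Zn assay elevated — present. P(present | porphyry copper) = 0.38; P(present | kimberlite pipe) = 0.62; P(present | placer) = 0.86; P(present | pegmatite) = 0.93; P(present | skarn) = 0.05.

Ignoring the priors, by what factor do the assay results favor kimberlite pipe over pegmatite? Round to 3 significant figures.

0.618

The Bayes factor is the ratio of the joint likelihoods of the assay result pattern under the two hypotheses.
  kimberlite pipe: 0.72 × 0.75 × 0.69 × 0.62 = 0.23101
  pegmatite: 0.85 × 0.57 × 0.83 × 0.93 = 0.37399
Bayes factor = 0.23101 / 0.37399 ≈ 0.618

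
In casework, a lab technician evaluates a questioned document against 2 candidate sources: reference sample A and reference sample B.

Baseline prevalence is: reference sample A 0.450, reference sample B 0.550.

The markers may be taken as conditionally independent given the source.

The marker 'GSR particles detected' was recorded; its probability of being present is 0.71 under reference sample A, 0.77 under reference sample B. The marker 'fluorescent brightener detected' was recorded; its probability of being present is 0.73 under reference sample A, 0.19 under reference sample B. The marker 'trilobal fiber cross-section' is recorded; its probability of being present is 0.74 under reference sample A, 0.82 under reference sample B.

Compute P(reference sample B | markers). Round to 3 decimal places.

For each hypothesis, the unnormalized posterior weight is prior × product of the marker likelihoods:
  reference sample A: 0.450 × 0.71 × 0.73 × 0.74 = 0.17259
  reference sample B: 0.550 × 0.77 × 0.19 × 0.82 = 0.065981
Marginal likelihood of the evidence = 0.23858.
P(reference sample B | evidence) = 0.065981 / 0.23858 ≈ 0.277.

0.277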